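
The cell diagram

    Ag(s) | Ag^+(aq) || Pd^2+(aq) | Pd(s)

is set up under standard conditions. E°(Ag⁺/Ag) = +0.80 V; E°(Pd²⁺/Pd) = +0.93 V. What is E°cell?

By convention the left-hand electrode in cell notation is the anode (oxidation) and the right-hand electrode is the cathode (reduction).
E°cell = E°(right) − E°(left) = +0.93 − (+0.80) = +0.13 V.

+0.13 V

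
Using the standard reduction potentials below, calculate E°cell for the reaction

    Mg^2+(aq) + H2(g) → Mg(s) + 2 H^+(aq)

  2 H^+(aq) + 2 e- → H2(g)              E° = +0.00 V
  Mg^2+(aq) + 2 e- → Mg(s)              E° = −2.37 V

−2.37 V

In the reaction as written, Mg^2+(aq) is reduced (cathode) and H^+(aq) is produced by oxidation at the anode.
E°cell = E°(cathode) − E°(anode) = −2.37 − (+0.00) = −2.37 V.
The negative E°cell means the reaction is non-spontaneous in the direction written.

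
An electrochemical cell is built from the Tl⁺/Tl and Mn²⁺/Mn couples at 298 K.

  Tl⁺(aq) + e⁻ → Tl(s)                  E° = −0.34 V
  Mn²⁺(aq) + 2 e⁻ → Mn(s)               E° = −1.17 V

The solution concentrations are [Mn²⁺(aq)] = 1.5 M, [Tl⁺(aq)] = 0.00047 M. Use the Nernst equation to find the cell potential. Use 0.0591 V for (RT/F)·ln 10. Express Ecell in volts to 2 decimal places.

Since E°(Tl⁺/Tl) > E°(Mn²⁺/Mn), Tl⁺/Tl serves as the cathode.
E°cell = E°cat − E°an = −0.34 − (−1.17) = +0.83 V; n = 2.
The balanced reaction is 2 Tl⁺(aq) + Mn(s) → 2 Tl(s) + Mn²⁺(aq), so Q = [Mn²⁺(aq)] / [Tl⁺(aq)]^2 = 6.79×10^6 and log Q = 6.832.
E = E° − (0.0591/n)·log Q = +0.83 − (0.0591/2)(6.832) = +0.63 V.

+0.63 V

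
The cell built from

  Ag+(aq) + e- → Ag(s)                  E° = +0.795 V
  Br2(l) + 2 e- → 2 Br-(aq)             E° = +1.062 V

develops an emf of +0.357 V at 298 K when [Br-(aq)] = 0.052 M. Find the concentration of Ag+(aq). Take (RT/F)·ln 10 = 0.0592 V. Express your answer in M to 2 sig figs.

0.58 M

The Br₂/Br⁻ couple has the larger reduction potential, so it is the cathode: E°cell = +1.062 − (+0.795) = +0.267 V and n = 2.
Rearranging E = E° − (0.0592/n)·log Q gives log Q = 2(+0.267 − (+0.357))/0.0592 = −3.041.
Balancing electrons gives Br2(l) + 2 Ag(s) → 2 Br-(aq) + 2 Ag+(aq); thus Q = [Br-(aq)]^2·[Ag+(aq)]^2.
Isolating [Ag+(aq)] in Q = 10^{−3.041} yields log [Ag+(aq)] = −0.237, i.e. 0.58 M.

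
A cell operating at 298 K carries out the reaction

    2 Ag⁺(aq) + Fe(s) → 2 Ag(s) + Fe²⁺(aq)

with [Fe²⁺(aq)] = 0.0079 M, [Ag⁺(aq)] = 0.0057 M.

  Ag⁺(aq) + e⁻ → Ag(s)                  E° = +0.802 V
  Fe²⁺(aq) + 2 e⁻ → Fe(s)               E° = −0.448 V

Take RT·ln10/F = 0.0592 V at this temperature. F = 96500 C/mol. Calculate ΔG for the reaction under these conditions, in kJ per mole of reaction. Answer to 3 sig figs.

−228 kJ/mol

The standard cell potential is +0.802 − (−0.448) = +1.250 V, with n = 2 electrons in the balanced equation.
Here Q = [Fe²⁺(aq)] / [Ag⁺(aq)]^2 = 243 (log Q = 2.386), giving E = +1.250 − (0.0592/2)·(2.386) = +1.1794 V.
Then ΔG = −nFE = −2 × 96500 × +1.1794 J/mol = −228 kJ/mol.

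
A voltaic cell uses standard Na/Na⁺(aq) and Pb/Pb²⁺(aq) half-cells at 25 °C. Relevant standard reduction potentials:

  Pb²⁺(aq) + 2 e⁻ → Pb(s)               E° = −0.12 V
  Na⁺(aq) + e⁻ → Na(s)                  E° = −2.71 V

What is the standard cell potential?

Of the two couples in this cell, the one with the more positive reduction potential is reduced at the cathode: here that is Pb²⁺/Pb (−0.12 V); Na⁺/Na (−2.71 V) is the anode.
E°cell = E°(cathode) − E°(anode) = −0.12 − (−2.71) = +2.59 V.

+2.59 V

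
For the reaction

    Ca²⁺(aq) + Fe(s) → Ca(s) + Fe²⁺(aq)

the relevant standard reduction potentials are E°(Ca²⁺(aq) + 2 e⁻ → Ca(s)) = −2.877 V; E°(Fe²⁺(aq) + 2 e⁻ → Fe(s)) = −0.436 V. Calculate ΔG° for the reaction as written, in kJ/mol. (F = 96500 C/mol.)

In the reaction as written Ca²⁺(aq) is reduced, so the Ca²⁺/Ca couple is the cathode and Fe²⁺/Fe is the anode.
E°cell = −2.877 − (−0.436) = −2.441 V; balancing electrons gives n = 2.
ΔG° = −nFE°cell = −(2)(96500)(−2.441) J/mol = +471 kJ/mol.

+471 kJ/mol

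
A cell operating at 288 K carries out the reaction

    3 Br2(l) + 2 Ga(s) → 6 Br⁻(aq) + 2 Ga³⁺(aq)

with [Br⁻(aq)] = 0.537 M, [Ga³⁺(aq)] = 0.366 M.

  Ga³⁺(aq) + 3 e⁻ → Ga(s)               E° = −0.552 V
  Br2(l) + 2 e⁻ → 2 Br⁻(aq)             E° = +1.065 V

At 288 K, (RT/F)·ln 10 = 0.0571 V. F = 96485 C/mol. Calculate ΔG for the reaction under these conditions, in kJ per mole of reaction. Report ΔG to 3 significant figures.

With Br₂/Br⁻ reduced at the cathode, E°cell = +1.065 − (−0.552) = +1.617 V and n = 6.
Q = [Br⁻(aq)]^6·[Ga³⁺(aq)]^2 = 0.00321, so log Q = −2.493 and E = +1.617 − (0.0571/6)(−2.493) = +1.6407 V.
Then ΔG = −nFE = −6 × 96485 × +1.6407 J/mol = −950 kJ/mol.

−950 kJ/mol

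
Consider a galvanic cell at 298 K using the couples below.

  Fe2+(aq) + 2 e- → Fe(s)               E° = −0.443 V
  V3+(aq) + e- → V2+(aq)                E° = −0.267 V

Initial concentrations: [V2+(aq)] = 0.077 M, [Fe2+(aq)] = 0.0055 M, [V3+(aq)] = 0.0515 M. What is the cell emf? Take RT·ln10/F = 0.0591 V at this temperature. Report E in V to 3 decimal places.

+0.232 V

Since E°(V³⁺/V²⁺) > E°(Fe²⁺/Fe), V³⁺/V²⁺ serves as the cathode.
E°cell = E°cat − E°an = −0.267 − (−0.443) = +0.176 V; n = 2.
Balancing gives 2 V3+(aq) + Fe(s) → 2 V2+(aq) + Fe2+(aq); hence Q = ([V2+(aq)]^2·[Fe2+(aq)]) / [V3+(aq)]^2 = 0.0123 (log Q = −1.910).
Applying E = E° − (RT ln10/nF)·log Q gives +0.176 − (0.0591/2)(−1.910) = +0.232 V.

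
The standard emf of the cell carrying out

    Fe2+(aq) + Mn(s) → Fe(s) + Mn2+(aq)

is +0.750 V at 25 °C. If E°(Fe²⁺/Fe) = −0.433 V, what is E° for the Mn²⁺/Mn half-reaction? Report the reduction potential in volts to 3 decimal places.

−1.183 V

In the reaction as written the Fe²⁺/Fe couple is reduced (cathode) and Mn²⁺/Mn is oxidized (anode), so E°cell = E°(Fe²⁺/Fe) − E°(Mn²⁺/Mn).
E°(Mn²⁺/Mn) = E°(cathode) − E°cell = −0.433 − (+0.750) = −1.183 V.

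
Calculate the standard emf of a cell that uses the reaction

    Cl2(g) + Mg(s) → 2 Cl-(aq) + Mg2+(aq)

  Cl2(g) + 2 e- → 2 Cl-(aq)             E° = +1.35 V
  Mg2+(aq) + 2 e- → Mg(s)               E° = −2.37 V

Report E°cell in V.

Cl2(g) gains electrons, so the Cl₂/Cl⁻ couple is the cathode; the Mg²⁺/Mg couple is the anode.
E°cell = E°(cathode) − E°(anode) = +1.35 − (−2.37) = +3.72 V.
The positive value indicates the reaction is spontaneous as written.

+3.72 V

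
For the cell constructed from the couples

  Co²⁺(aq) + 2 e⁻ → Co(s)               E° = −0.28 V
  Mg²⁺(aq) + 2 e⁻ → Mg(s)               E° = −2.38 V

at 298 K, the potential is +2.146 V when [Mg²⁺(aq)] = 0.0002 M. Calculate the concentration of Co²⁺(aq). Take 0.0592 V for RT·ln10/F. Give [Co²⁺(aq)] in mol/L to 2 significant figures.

Co²⁺/Co is the cathode (higher E°); E°cell = −0.28 − (−2.38) = +2.10 V with n = 2.
From the Nernst equation, log Q = n(E° − E)/0.0592 = 2·(+2.10 − (+2.146))/0.0592 = −1.554.
For Co²⁺(aq) + Mg(s) → Co(s) + Mg²⁺(aq), the reaction quotient is Q = [Mg²⁺(aq)] / [Co²⁺(aq)].
Substituting the known concentrations and solving, log [Co²⁺(aq)] = −2.145 and [Co²⁺(aq)] = 0.0072 M.

0.0072 M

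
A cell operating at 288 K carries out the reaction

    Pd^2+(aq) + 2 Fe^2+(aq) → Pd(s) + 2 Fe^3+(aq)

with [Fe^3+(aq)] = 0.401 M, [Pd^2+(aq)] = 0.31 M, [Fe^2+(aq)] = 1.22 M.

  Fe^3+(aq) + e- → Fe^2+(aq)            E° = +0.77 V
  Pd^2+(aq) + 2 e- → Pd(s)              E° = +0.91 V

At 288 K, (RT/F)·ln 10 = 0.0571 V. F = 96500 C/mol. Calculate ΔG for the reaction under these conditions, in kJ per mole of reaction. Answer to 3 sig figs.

−29.5 kJ/mol

E°cell = +0.91 − (+0.77) = +0.14 V; the balanced reaction transfers n = 2 electrons.
Here Q = [Fe^3+(aq)]^2 / ([Pd^2+(aq)]·[Fe^2+(aq)]^2) = 0.349 (log Q = −0.458), giving E = +0.14 − (0.0571/2)·(−0.458) = +0.1531 V.
Then ΔG = −nFE = −2 × 96500 × +0.1531 J/mol = −29.5 kJ/mol.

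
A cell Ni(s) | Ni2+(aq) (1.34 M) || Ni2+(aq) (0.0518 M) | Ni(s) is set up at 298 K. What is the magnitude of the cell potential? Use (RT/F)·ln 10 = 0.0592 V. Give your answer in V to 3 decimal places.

0.042 V

For a concentration cell E°cell = 0, since both electrodes use the same couple.
The compartment with the higher Ni2+(aq) concentration (1.34 M) acts as the cathode; ions are reduced there and produced at the dilute (0.0518 M) anode.
With n = 2, Ecell = −(0.0592/2)·log([dilute]/[conc]) = −(0.0592/2)·log(0.0518/1.34) = +0.042 V.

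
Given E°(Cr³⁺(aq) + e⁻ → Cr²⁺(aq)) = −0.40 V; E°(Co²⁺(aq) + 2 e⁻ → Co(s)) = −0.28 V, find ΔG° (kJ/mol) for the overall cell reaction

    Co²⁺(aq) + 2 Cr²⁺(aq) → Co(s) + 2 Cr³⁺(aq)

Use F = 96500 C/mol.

In the reaction as written Co²⁺(aq) is reduced, so the Co²⁺/Co couple is the cathode and Cr³⁺/Cr²⁺ is the anode.
E°cell = −0.28 − (−0.40) = +0.12 V; balancing electrons gives n = 2.
ΔG° = −nFE°cell = −(2)(96500)(+0.12) J/mol = −23.2 kJ/mol.

−23.2 kJ/mol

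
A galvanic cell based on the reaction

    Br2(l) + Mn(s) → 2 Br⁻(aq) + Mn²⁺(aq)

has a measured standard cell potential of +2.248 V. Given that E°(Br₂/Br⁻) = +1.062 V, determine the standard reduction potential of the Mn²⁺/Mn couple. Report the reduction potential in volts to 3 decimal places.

−1.186 V

In the reaction as written the Br₂/Br⁻ couple is reduced (cathode) and Mn²⁺/Mn is oxidized (anode), so E°cell = E°(Br₂/Br⁻) − E°(Mn²⁺/Mn).
E°(Mn²⁺/Mn) = E°(cathode) − E°cell = +1.062 − (+2.248) = −1.186 V.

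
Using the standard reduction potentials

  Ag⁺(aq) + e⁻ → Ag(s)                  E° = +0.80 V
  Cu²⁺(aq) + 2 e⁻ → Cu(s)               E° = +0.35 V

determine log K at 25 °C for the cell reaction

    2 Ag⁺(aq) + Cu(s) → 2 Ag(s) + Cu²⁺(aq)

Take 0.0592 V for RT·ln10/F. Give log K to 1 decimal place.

log K = 15.2

The Ag⁺/Ag couple is reduced (cathode); E°cell = +0.80 − (+0.35) = +0.45 V with n = 2.
At equilibrium E = 0, so log K = nE°cell / 0.0592 = (2)(+0.45) / 0.0592 = 15.2.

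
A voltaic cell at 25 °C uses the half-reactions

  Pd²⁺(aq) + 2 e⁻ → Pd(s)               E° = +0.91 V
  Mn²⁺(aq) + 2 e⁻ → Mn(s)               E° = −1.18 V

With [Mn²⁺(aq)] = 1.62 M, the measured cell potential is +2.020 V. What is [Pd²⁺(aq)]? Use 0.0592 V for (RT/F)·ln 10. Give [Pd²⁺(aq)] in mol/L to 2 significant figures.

The Pd²⁺/Pd couple has the larger reduction potential, so it is the cathode: E°cell = +0.91 − (−1.18) = +2.09 V and n = 2.
From the Nernst equation, log Q = n(E° − E)/0.0592 = 2·(+2.09 − (+2.020))/0.0592 = 2.365.
The balanced reaction is Pd²⁺(aq) + Mn(s) → Pd(s) + Mn²⁺(aq), so Q = [Mn²⁺(aq)] / [Pd²⁺(aq)].
Isolating [Pd²⁺(aq)] in Q = 10^{2.365} yields log [Pd²⁺(aq)] = −2.155, i.e. 0.0070 M.

0.0070 M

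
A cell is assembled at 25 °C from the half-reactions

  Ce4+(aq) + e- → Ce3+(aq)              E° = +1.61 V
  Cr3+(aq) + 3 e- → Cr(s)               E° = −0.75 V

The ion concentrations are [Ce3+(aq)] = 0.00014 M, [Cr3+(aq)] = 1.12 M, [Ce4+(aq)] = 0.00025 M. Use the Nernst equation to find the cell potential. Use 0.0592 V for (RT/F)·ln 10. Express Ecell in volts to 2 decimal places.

The Ce⁴⁺/Ce³⁺ couple has the more positive E°, so it is the cathode; Cr³⁺/Cr is the anode.
E°cell = +1.61 − (−0.75) = +2.36 V, with n = 3 electrons transferred.
For the overall reaction 3 Ce4+(aq) + Cr(s) → 3 Ce3+(aq) + Cr3+(aq), Q = ([Ce3+(aq)]^3·[Cr3+(aq)]) / [Ce4+(aq)]^3 = 0.197, giving log Q = −0.706.
By the Nernst equation, E = +2.36 − (0.0592/3)·(−0.706) = +2.37 V.

+2.37 V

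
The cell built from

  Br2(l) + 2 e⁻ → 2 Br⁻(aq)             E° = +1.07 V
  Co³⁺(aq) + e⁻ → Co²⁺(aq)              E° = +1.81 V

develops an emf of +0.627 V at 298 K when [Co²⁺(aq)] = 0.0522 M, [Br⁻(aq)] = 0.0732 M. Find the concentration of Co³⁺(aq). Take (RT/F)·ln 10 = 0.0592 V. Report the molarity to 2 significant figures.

0.0088 M

With Co³⁺/Co²⁺ at the cathode and Br₂/Br⁻ at the anode, E°cell = +1.81 − (+1.07) = +0.74 V (n = 2).
From the Nernst equation, log Q = n(E° − E)/0.0592 = 2·(+0.74 − (+0.627))/0.0592 = 3.818.
Balancing electrons gives 2 Co³⁺(aq) + 2 Br⁻(aq) → 2 Co²⁺(aq) + Br2(l); thus Q = [Co²⁺(aq)]^2 / ([Co³⁺(aq)]^2·[Br⁻(aq)]^2).
Solving for the unknown gives log [Co³⁺(aq)] = −2.056, so [Co³⁺(aq)] ≈ 0.0088 M.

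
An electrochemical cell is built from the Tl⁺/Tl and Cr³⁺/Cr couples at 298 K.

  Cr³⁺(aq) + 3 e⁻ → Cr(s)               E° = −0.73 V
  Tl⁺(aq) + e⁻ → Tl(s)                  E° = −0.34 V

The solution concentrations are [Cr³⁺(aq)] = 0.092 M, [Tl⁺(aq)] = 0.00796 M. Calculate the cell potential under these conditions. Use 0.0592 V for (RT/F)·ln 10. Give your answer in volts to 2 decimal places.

The Tl⁺/Tl couple has the more positive E°, so it is the cathode; Cr³⁺/Cr is the anode.
E°cell = E°cat − E°an = −0.34 − (−0.73) = +0.39 V; n = 3.
Balancing gives 3 Tl⁺(aq) + Cr(s) → 3 Tl(s) + Cr³⁺(aq); hence Q = [Cr³⁺(aq)] / [Tl⁺(aq)]^3 = 1.82×10^5 (log Q = 5.261).
By the Nernst equation, E = +0.39 − (0.0592/3)·(5.261) = +0.29 V.

+0.29 V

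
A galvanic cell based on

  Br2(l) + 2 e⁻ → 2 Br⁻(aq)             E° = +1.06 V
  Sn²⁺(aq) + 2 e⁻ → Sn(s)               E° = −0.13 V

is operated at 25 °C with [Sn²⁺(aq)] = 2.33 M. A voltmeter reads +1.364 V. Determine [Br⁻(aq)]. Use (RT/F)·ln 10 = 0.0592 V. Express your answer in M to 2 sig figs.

0.00075 M

The Br₂/Br⁻ couple has the larger reduction potential, so it is the cathode: E°cell = +1.06 − (−0.13) = +1.19 V and n = 2.
Rearranging E = E° − (0.0592/n)·log Q gives log Q = 2(+1.19 − (+1.364))/0.0592 = −5.878.
The balanced reaction is Br2(l) + Sn(s) → 2 Br⁻(aq) + Sn²⁺(aq), so Q = [Br⁻(aq)]^2·[Sn²⁺(aq)].
Substituting the known concentrations and solving, log [Br⁻(aq)] = −3.123 and [Br⁻(aq)] = 0.00075 M.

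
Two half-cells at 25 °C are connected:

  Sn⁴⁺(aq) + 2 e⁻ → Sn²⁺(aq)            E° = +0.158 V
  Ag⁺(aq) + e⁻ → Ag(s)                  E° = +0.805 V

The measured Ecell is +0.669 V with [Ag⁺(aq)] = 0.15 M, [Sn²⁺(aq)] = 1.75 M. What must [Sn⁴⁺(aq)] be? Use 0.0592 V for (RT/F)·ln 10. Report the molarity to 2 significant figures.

0.0071 M

Ag⁺/Ag is the cathode (higher E°); E°cell = +0.805 − (+0.158) = +0.647 V with n = 2.
Rearranging E = E° − (0.0592/n)·log Q gives log Q = 2(+0.647 − (+0.669))/0.0592 = −0.743.
The balanced reaction is 2 Ag⁺(aq) + Sn²⁺(aq) → 2 Ag(s) + Sn⁴⁺(aq), so Q = [Sn⁴⁺(aq)] / ([Ag⁺(aq)]^2·[Sn²⁺(aq)]).
Substituting the known concentrations and solving, log [Sn⁴⁺(aq)] = −2.148 and [Sn⁴⁺(aq)] = 0.0071 M.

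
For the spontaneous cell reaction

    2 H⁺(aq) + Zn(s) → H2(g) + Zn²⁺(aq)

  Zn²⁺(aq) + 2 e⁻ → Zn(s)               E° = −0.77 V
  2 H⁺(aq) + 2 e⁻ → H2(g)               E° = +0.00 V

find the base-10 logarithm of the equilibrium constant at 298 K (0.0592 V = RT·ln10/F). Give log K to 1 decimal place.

log K = 26.0

The 2H⁺/H₂ couple is reduced (cathode); E°cell = +0.00 − (−0.77) = +0.77 V with n = 2.
At equilibrium E = 0, so log K = nE°cell / 0.0592 = (2)(+0.77) / 0.0592 = 26.0.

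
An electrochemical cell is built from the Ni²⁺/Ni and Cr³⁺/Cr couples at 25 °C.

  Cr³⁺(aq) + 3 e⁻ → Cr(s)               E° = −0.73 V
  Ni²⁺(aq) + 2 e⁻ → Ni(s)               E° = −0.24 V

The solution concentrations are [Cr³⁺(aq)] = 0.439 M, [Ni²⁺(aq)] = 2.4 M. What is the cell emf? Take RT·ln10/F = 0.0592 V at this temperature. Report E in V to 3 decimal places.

+0.508 V

Ni²⁺/Ni is reduced (cathode, E° = −0.24 V) and Cr³⁺/Cr is oxidized (anode).
E°cell = E°cat − E°an = −0.24 − (−0.73) = +0.49 V; n = 6.
Balancing gives 3 Ni²⁺(aq) + 2 Cr(s) → 3 Ni(s) + 2 Cr³⁺(aq); hence Q = [Cr³⁺(aq)]^2 / [Ni²⁺(aq)]^3 = 0.0139 (log Q = −1.856).
E = E° − (0.0592/n)·log Q = +0.49 − (0.0592/6)(−1.856) = +0.508 V.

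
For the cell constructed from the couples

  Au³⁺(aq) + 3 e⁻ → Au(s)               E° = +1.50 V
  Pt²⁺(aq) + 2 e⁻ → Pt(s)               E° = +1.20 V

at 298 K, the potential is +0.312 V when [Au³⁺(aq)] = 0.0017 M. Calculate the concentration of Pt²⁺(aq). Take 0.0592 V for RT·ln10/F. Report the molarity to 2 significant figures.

With Au³⁺/Au at the cathode and Pt²⁺/Pt at the anode, E°cell = +1.50 − (+1.20) = +0.30 V (n = 6).
Rearranging E = E° − (0.0592/n)·log Q gives log Q = 6(+0.30 − (+0.312))/0.0592 = −1.216.
The balanced reaction is 2 Au³⁺(aq) + 3 Pt(s) → 2 Au(s) + 3 Pt²⁺(aq), so Q = [Pt²⁺(aq)]^3 / [Au³⁺(aq)]^2.
Substituting the known concentrations and solving, log [Pt²⁺(aq)] = −2.252 and [Pt²⁺(aq)] = 0.0056 M.

0.0056 M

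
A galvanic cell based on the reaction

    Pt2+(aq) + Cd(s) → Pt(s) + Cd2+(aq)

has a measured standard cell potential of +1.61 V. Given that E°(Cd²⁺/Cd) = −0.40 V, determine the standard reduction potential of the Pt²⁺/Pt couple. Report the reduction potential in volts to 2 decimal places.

In the reaction as written the Pt²⁺/Pt couple is reduced (cathode) and Cd²⁺/Cd is oxidized (anode), so E°cell = E°(Pt²⁺/Pt) − E°(Cd²⁺/Cd).
E°(Pt²⁺/Pt) = E°cell + E°(anode) = +1.61 + (−0.40) = +1.21 V.

+1.21 V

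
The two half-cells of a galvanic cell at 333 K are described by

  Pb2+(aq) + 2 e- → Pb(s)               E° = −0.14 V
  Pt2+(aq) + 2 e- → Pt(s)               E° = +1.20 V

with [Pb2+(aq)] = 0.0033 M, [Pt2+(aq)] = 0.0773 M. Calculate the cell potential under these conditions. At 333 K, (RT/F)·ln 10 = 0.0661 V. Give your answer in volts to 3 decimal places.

+1.385 V

Since E°(Pt²⁺/Pt) > E°(Pb²⁺/Pb), Pt²⁺/Pt serves as the cathode.
E°cell = +1.20 − (−0.14) = +1.34 V, with n = 2 electrons transferred.
The balanced reaction is Pt2+(aq) + Pb(s) → Pt(s) + Pb2+(aq), so Q = [Pb2+(aq)] / [Pt2+(aq)] = 0.0427 and log Q = −1.370.
Applying E = E° − (RT ln10/nF)·log Q gives +1.34 − (0.0661/2)(−1.370) = +1.385 V.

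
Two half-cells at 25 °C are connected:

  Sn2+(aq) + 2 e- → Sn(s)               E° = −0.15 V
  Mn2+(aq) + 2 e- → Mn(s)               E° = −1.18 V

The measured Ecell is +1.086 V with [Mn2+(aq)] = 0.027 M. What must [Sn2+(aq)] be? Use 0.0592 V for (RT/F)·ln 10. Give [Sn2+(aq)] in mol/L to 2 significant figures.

The Sn²⁺/Sn couple has the larger reduction potential, so it is the cathode: E°cell = −0.15 − (−1.18) = +1.03 V and n = 2.
Since E = E° − (0.0592/n)·log Q, log Q = n(E° − E)/0.0592 = −1.892.
The balanced reaction is Sn2+(aq) + Mn(s) → Sn(s) + Mn2+(aq), so Q = [Mn2+(aq)] / [Sn2+(aq)].
Isolating [Sn2+(aq)] in Q = 10^{−1.892} yields log [Sn2+(aq)] = 0.323, i.e. 2.1 M.

2.1 M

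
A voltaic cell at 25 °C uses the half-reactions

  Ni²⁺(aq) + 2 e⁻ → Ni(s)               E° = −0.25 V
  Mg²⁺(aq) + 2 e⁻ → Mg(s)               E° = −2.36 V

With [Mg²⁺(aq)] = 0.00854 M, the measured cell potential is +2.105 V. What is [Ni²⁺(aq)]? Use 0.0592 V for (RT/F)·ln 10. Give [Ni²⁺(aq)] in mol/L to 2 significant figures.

0.0058 M

With Ni²⁺/Ni at the cathode and Mg²⁺/Mg at the anode, E°cell = −0.25 − (−2.36) = +2.11 V (n = 2).
Rearranging E = E° − (0.0592/n)·log Q gives log Q = 2(+2.11 − (+2.105))/0.0592 = 0.169.
Balancing electrons gives Ni²⁺(aq) + Mg(s) → Ni(s) + Mg²⁺(aq); thus Q = [Mg²⁺(aq)] / [Ni²⁺(aq)].
Isolating [Ni²⁺(aq)] in Q = 10^{0.169} yields log [Ni²⁺(aq)] = −2.238, i.e. 0.0058 M.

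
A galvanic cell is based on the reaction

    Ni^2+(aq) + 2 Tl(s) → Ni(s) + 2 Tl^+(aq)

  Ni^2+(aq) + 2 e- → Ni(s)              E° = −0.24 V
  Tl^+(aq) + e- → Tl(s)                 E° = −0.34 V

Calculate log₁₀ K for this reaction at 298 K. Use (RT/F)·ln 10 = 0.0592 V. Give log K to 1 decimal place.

log K = 3.4

The Ni²⁺/Ni couple is reduced (cathode); E°cell = −0.24 − (−0.34) = +0.10 V with n = 2.
At equilibrium E = 0, so log K = nE°cell / 0.0592 = (2)(+0.10) / 0.0592 = 3.4.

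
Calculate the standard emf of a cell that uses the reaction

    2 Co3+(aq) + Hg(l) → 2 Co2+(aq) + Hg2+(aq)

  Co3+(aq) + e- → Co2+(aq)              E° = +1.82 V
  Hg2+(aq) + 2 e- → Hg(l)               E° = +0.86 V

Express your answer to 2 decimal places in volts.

In the reaction as written, Co3+(aq) is reduced (cathode) and Hg2+(aq) is produced by oxidation at the anode.
E°cell = E°(cathode) − E°(anode) = +1.82 − (+0.86) = +0.96 V.
The positive value indicates the reaction is spontaneous as written.

+0.96 V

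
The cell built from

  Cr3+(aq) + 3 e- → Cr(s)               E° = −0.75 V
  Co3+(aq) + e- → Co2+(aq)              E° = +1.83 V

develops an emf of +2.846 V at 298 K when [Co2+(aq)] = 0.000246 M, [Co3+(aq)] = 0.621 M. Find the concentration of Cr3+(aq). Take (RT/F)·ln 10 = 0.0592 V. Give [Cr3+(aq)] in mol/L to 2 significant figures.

With Co³⁺/Co²⁺ at the cathode and Cr³⁺/Cr at the anode, E°cell = +1.83 − (−0.75) = +2.58 V (n = 3).
Since E = E° − (0.0592/n)·log Q, log Q = n(E° − E)/0.0592 = −13.480.
Balancing electrons gives 3 Co3+(aq) + Cr(s) → 3 Co2+(aq) + Cr3+(aq); thus Q = ([Co2+(aq)]^3·[Cr3+(aq)]) / [Co3+(aq)]^3.
Isolating [Cr3+(aq)] in Q = 10^{−13.480} yields log [Cr3+(aq)] = −3.274, i.e. 0.00053 M.

0.00053 M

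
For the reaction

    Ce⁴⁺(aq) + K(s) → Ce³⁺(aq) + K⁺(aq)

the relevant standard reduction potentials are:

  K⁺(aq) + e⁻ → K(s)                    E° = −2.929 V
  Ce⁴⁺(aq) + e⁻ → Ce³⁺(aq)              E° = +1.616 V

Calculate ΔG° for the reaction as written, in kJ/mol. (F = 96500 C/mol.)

In the reaction as written Ce⁴⁺(aq) is reduced, so the Ce⁴⁺/Ce³⁺ couple is the cathode and K⁺/K is the anode.
E°cell = +1.616 − (−2.929) = +4.545 V; balancing electrons gives n = 1.
ΔG° = −nFE°cell = −(1)(96500)(+4.545) J/mol = −439 kJ/mol.

−439 kJ/mol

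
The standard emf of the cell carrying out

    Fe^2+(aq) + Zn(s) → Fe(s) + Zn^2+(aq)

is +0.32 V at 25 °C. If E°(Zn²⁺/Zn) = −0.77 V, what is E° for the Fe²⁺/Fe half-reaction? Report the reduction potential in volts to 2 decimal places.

−0.45 V

In the reaction as written the Fe²⁺/Fe couple is reduced (cathode) and Zn²⁺/Zn is oxidized (anode), so E°cell = E°(Fe²⁺/Fe) − E°(Zn²⁺/Zn).
E°(Fe²⁺/Fe) = E°cell + E°(anode) = +0.32 + (−0.77) = −0.45 V.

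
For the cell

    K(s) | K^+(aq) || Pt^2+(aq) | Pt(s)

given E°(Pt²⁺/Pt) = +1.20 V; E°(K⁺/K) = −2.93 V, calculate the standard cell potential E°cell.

+4.13 V

By convention the left-hand electrode in cell notation is the anode (oxidation) and the right-hand electrode is the cathode (reduction).
E°cell = E°(right) − E°(left) = +1.20 − (−2.93) = +4.13 V.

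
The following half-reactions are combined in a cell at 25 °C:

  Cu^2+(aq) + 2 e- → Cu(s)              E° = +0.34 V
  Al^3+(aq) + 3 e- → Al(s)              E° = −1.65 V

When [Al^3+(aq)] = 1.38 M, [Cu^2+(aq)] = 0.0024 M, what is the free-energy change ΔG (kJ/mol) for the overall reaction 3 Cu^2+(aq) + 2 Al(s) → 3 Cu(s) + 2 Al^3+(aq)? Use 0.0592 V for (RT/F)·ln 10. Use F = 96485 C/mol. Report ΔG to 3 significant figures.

E°cell = +0.34 − (−1.65) = +1.99 V; the balanced reaction transfers n = 6 electrons.
The reaction quotient is [Al^3+(aq)]^2 / [Cu^2+(aq)]^3 = 1.38×10^8; by Nernst, E = +1.99 − (0.0592/6)(8.139) = +1.9097 V.
Then ΔG = −nFE = −6 × 96485 × +1.9097 J/mol = −1110 kJ/mol.

−1110 kJ/mol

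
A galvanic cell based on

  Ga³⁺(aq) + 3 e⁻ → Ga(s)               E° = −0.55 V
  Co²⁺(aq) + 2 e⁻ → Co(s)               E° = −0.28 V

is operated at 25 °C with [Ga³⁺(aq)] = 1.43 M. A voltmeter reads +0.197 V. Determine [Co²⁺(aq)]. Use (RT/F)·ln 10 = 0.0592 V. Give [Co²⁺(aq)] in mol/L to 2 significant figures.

With Co²⁺/Co at the cathode and Ga³⁺/Ga at the anode, E°cell = −0.28 − (−0.55) = +0.27 V (n = 6).
Since E = E° − (0.0592/n)·log Q, log Q = n(E° − E)/0.0592 = 7.399.
The balanced reaction is 3 Co²⁺(aq) + 2 Ga(s) → 3 Co(s) + 2 Ga³⁺(aq), so Q = [Ga³⁺(aq)]^2 / [Co²⁺(aq)]^3.
Isolating [Co²⁺(aq)] in Q = 10^{7.399} yields log [Co²⁺(aq)] = −2.363, i.e. 0.0043 M.

0.0043 M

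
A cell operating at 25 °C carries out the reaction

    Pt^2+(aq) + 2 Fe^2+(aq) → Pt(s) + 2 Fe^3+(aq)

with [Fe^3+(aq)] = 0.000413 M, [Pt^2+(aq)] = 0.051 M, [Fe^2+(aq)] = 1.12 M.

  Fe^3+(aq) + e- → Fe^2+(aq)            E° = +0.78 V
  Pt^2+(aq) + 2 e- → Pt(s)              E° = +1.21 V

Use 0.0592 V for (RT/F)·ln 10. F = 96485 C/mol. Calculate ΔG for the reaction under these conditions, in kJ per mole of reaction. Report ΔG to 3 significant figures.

The standard cell potential is +1.21 − (+0.78) = +0.43 V, with n = 2 electrons in the balanced equation.
Here Q = [Fe^3+(aq)]^2 / ([Pt^2+(aq)]·[Fe^2+(aq)]^2) = 2.67×10^−6 (log Q = −5.574), giving E = +0.43 − (0.0592/2)·(−5.574) = +0.5950 V.
ΔG = −nFE = −(2)(96485)(+0.5950) J/mol = −115 kJ/mol.

−115 kJ/mol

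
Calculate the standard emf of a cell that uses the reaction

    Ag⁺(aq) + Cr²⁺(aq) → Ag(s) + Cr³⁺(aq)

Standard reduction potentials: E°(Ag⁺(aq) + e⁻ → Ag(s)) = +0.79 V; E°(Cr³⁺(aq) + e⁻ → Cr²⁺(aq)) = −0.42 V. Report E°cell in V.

In the reaction as written, Ag⁺(aq) is reduced (cathode) and Cr³⁺(aq) is produced by oxidation at the anode.
E°cell = E°(cathode) − E°(anode) = +0.79 − (−0.42) = +1.21 V.
The positive value indicates the reaction is spontaneous as written.

+1.21 V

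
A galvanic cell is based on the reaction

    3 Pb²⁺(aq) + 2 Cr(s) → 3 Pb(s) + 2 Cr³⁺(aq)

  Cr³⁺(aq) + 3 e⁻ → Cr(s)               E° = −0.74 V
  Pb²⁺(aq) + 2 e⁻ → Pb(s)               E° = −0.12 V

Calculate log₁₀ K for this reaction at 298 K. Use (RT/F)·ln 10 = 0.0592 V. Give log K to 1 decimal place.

log K = 62.8

The Pb²⁺/Pb couple is reduced (cathode); E°cell = −0.12 − (−0.74) = +0.62 V with n = 6.
At equilibrium E = 0, so log K = nE°cell / 0.0592 = (6)(+0.62) / 0.0592 = 62.8.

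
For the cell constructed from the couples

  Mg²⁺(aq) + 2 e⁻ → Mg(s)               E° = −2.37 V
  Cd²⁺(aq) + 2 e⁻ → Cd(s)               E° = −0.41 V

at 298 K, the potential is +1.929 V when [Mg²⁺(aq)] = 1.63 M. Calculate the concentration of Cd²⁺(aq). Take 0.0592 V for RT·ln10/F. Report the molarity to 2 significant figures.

Cd²⁺/Cd is the cathode (higher E°); E°cell = −0.41 − (−2.37) = +1.96 V with n = 2.
From the Nernst equation, log Q = n(E° − E)/0.0592 = 2·(+1.96 − (+1.929))/0.0592 = 1.047.
Balancing electrons gives Cd²⁺(aq) + Mg(s) → Cd(s) + Mg²⁺(aq); thus Q = [Mg²⁺(aq)] / [Cd²⁺(aq)].
Solving for the unknown gives log [Cd²⁺(aq)] = −0.835, so [Cd²⁺(aq)] ≈ 0.15 M.

0.15 M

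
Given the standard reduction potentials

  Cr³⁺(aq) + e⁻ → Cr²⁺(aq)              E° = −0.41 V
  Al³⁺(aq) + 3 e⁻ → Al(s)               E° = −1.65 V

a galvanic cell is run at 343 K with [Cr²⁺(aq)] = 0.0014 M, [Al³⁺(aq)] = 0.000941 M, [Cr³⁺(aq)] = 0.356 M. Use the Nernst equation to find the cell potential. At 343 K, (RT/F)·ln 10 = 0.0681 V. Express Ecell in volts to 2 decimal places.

+1.47 V

Since E°(Cr³⁺/Cr²⁺) > E°(Al³⁺/Al), Cr³⁺/Cr²⁺ serves as the cathode.
E°cell = E°cat − E°an = −0.41 − (−1.65) = +1.24 V; n = 3.
Balancing gives 3 Cr³⁺(aq) + Al(s) → 3 Cr²⁺(aq) + Al³⁺(aq); hence Q = ([Cr²⁺(aq)]^3·[Al³⁺(aq)]) / [Cr³⁺(aq)]^3 = 5.72×10^−11 (log Q = −10.242).
Applying E = E° − (RT ln10/nF)·log Q gives +1.24 − (0.0681/3)(−10.242) = +1.47 V.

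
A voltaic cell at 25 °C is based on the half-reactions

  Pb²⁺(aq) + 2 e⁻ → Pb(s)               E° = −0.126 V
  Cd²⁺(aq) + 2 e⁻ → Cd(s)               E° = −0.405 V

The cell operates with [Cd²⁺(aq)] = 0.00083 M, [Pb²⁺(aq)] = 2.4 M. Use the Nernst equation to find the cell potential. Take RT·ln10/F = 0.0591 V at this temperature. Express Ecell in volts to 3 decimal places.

+0.381 V

The Pb²⁺/Pb couple has the more positive E°, so it is the cathode; Cd²⁺/Cd is the anode.
The standard potential is −0.126 − (−0.405) = +0.279 V and the balanced reaction transfers n = 2 electrons.
Balancing gives Pb²⁺(aq) + Cd(s) → Pb(s) + Cd²⁺(aq); hence Q = [Cd²⁺(aq)] / [Pb²⁺(aq)] = 0.000346 (log Q = −3.461).
By the Nernst equation, E = +0.279 − (0.0591/2)·(−3.461) = +0.381 V.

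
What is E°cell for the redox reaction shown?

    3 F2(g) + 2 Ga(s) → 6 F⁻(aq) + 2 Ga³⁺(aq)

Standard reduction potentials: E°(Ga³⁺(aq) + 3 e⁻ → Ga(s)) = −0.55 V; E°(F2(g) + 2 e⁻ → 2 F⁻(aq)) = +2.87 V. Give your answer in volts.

In the reaction as written, F2(g) is reduced (cathode) and Ga³⁺(aq) is produced by oxidation at the anode.
E°cell = E°(cathode) − E°(anode) = +2.87 − (−0.55) = +3.42 V.
The positive value indicates the reaction is spontaneous as written.

+3.42 V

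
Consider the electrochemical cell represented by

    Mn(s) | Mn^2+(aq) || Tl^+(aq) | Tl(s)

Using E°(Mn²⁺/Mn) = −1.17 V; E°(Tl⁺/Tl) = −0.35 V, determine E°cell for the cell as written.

+0.82 V

By convention the left-hand electrode in cell notation is the anode (oxidation) and the right-hand electrode is the cathode (reduction).
E°cell = E°(right) − E°(left) = −0.35 − (−1.17) = +0.82 V.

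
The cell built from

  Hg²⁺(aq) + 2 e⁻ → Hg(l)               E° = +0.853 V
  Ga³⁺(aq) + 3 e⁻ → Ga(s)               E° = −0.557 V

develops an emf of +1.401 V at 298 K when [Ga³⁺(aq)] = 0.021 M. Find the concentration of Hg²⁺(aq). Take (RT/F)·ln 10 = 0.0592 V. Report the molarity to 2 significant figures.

0.038 M

With Hg²⁺/Hg at the cathode and Ga³⁺/Ga at the anode, E°cell = +0.853 − (−0.557) = +1.410 V (n = 6).
From the Nernst equation, log Q = n(E° − E)/0.0592 = 6·(+1.410 − (+1.401))/0.0592 = 0.912.
Balancing electrons gives 3 Hg²⁺(aq) + 2 Ga(s) → 3 Hg(l) + 2 Ga³⁺(aq); thus Q = [Ga³⁺(aq)]^2 / [Hg²⁺(aq)]^3.
Substituting the known concentrations and solving, log [Hg²⁺(aq)] = −1.423 and [Hg²⁺(aq)] = 0.038 M.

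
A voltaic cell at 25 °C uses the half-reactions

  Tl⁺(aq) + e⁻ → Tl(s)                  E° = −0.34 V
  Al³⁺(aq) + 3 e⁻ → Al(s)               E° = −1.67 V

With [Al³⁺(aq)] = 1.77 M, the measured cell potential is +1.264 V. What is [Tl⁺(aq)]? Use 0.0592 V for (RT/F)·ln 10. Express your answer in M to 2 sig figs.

0.093 M

The Tl⁺/Tl couple has the larger reduction potential, so it is the cathode: E°cell = −0.34 − (−1.67) = +1.33 V and n = 3.
Rearranging E = E° − (0.0592/n)·log Q gives log Q = 3(+1.33 − (+1.264))/0.0592 = 3.345.
For 3 Tl⁺(aq) + Al(s) → 3 Tl(s) + Al³⁺(aq), the reaction quotient is Q = [Al³⁺(aq)] / [Tl⁺(aq)]^3.
Substituting the known concentrations and solving, log [Tl⁺(aq)] = −1.032 and [Tl⁺(aq)] = 0.093 M.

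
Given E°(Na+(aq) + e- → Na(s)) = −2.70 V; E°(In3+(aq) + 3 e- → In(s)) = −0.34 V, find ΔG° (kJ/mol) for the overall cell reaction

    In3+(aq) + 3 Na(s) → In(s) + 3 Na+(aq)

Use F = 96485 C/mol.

In the reaction as written In3+(aq) is reduced, so the In³⁺/In couple is the cathode and Na⁺/Na is the anode.
E°cell = −0.34 − (−2.70) = +2.36 V; balancing electrons gives n = 3.
ΔG° = −nFE°cell = −(3)(96485)(+2.36) J/mol = −683 kJ/mol.

−683 kJ/mol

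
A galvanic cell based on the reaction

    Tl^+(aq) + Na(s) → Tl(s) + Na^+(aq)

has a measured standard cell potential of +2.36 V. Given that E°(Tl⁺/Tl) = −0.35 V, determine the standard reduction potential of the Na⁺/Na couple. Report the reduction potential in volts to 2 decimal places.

In the reaction as written the Tl⁺/Tl couple is reduced (cathode) and Na⁺/Na is oxidized (anode), so E°cell = E°(Tl⁺/Tl) − E°(Na⁺/Na).
E°(Na⁺/Na) = E°(cathode) − E°cell = −0.35 − (+2.36) = −2.71 V.

−2.71 V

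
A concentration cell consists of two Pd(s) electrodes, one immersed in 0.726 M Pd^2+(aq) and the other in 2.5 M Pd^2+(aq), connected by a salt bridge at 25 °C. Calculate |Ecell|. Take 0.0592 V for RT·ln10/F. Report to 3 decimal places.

For a concentration cell E°cell = 0, since both electrodes use the same couple.
The compartment with the higher Pd^2+(aq) concentration (2.5 M) acts as the cathode; ions are reduced there and produced at the dilute (0.726 M) anode.
With n = 2, Ecell = −(0.0592/2)·log([dilute]/[conc]) = −(0.0592/2)·log(0.726/2.5) = +0.016 V.

0.016 V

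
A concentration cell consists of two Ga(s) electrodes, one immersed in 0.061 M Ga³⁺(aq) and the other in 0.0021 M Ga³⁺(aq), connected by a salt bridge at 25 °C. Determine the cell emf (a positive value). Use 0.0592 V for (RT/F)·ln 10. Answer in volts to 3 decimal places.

0.029 V

For a concentration cell E°cell = 0, since both electrodes use the same couple.
The compartment with the higher Ga³⁺(aq) concentration (0.061 M) acts as the cathode; ions are reduced there and produced at the dilute (0.0021 M) anode.
With n = 3, Ecell = −(0.0592/3)·log([dilute]/[conc]) = −(0.0592/3)·log(0.0021/0.061) = +0.029 V.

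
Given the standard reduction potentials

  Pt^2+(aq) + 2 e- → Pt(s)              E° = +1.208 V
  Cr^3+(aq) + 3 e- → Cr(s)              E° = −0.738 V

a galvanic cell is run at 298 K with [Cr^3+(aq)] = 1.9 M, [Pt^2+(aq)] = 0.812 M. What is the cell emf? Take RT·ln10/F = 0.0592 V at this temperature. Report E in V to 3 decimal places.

The Pt²⁺/Pt couple has the more positive E°, so it is the cathode; Cr³⁺/Cr is the anode.
E°cell = +1.208 − (−0.738) = +1.946 V, with n = 6 electrons transferred.
Balancing gives 3 Pt^2+(aq) + 2 Cr(s) → 3 Pt(s) + 2 Cr^3+(aq); hence Q = [Cr^3+(aq)]^2 / [Pt^2+(aq)]^3 = 6.74 (log Q = 0.829).
Applying E = E° − (RT ln10/nF)·log Q gives +1.946 − (0.0592/6)(0.829) = +1.938 V.

+1.938 V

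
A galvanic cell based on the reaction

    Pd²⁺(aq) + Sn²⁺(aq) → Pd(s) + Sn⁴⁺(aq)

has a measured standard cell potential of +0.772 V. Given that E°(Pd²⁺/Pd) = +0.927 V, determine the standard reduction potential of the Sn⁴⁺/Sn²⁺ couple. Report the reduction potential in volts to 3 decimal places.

In the reaction as written the Pd²⁺/Pd couple is reduced (cathode) and Sn⁴⁺/Sn²⁺ is oxidized (anode), so E°cell = E°(Pd²⁺/Pd) − E°(Sn⁴⁺/Sn²⁺).
E°(Sn⁴⁺/Sn²⁺) = E°(cathode) − E°cell = +0.927 − (+0.772) = +0.155 V.

+0.155 V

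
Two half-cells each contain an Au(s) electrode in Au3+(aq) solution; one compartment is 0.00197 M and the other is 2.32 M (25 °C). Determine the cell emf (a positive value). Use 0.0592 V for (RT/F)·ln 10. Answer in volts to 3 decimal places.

For a concentration cell E°cell = 0, since both electrodes use the same couple.
The compartment with the higher Au3+(aq) concentration (2.32 M) acts as the cathode; ions are reduced there and produced at the dilute (0.00197 M) anode.
With n = 3, Ecell = −(0.0592/3)·log([dilute]/[conc]) = −(0.0592/3)·log(0.00197/2.32) = +0.061 V.

0.061 V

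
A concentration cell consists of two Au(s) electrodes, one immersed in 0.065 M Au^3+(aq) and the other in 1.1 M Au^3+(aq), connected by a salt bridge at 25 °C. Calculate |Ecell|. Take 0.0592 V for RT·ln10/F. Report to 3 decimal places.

For a concentration cell E°cell = 0, since both electrodes use the same couple.
The compartment with the higher Au^3+(aq) concentration (1.1 M) acts as the cathode; ions are reduced there and produced at the dilute (0.065 M) anode.
With n = 3, Ecell = −(0.0592/3)·log([dilute]/[conc]) = −(0.0592/3)·log(0.065/1.1) = +0.024 V.

0.024 V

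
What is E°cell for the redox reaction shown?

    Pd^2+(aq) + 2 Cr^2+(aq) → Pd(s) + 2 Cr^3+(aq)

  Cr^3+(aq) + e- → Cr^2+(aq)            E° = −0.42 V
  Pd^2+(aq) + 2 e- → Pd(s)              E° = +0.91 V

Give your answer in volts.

+1.33 V

Pd^2+(aq) gains electrons, so the Pd²⁺/Pd couple is the cathode; the Cr³⁺/Cr²⁺ couple is the anode.
E°cell = E°(cathode) − E°(anode) = +0.91 − (−0.42) = +1.33 V.
The positive value indicates the reaction is spontaneous as written.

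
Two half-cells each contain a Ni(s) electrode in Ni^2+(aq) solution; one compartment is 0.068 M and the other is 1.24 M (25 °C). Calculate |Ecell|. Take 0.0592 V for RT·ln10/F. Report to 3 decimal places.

0.037 V

For a concentration cell E°cell = 0, since both electrodes use the same couple.
The compartment with the higher Ni^2+(aq) concentration (1.24 M) acts as the cathode; ions are reduced there and produced at the dilute (0.068 M) anode.
With n = 2, Ecell = −(0.0592/2)·log([dilute]/[conc]) = −(0.0592/2)·log(0.068/1.24) = +0.037 V.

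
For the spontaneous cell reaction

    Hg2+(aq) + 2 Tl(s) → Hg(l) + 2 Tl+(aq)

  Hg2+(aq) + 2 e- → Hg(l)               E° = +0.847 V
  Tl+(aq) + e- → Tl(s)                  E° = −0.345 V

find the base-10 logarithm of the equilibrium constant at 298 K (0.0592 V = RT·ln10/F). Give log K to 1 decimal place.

log K = 40.3

The Hg²⁺/Hg couple is reduced (cathode); E°cell = +0.847 − (−0.345) = +1.192 V with n = 2.
At equilibrium E = 0, so log K = nE°cell / 0.0592 = (2)(+1.192) / 0.0592 = 40.3.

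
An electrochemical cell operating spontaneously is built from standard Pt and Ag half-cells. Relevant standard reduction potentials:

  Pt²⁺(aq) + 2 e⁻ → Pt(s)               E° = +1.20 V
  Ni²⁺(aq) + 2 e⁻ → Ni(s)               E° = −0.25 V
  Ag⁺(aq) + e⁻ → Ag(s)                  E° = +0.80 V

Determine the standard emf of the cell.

Of the two couples in this cell, the one with the more positive reduction potential is reduced at the cathode: here that is Pt²⁺/Pt (+1.20 V); Ag⁺/Ag (+0.80 V) is the anode.
E°cell = E°(cathode) − E°(anode) = +1.20 − (+0.80) = +0.40 V.

+0.40 V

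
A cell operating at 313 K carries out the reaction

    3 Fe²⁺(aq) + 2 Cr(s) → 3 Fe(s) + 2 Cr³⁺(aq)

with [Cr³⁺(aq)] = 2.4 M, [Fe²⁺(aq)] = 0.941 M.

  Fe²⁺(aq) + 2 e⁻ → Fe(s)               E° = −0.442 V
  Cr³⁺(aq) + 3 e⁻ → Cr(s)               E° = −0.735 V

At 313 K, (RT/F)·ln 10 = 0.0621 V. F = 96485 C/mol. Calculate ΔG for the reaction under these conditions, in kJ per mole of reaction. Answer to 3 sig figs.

−165 kJ/mol

The standard cell potential is −0.442 − (−0.735) = +0.293 V, with n = 6 electrons in the balanced equation.
Q = [Cr³⁺(aq)]^2 / [Fe²⁺(aq)]^3 = 6.91, so log Q = 0.840 and E = +0.293 − (0.0621/6)(0.840) = +0.2843 V.
Finally ΔG = −nFE = −(6)(96485 C/mol)(+0.2843 V) = −165 kJ/mol.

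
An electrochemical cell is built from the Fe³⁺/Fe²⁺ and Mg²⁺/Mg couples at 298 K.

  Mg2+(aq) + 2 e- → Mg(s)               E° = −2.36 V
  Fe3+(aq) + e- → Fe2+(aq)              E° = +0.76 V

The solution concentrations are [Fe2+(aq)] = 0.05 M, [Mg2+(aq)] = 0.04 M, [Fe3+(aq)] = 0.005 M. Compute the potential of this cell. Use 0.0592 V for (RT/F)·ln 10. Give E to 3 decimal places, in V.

+3.102 V

Fe³⁺/Fe²⁺ is reduced (cathode, E° = +0.76 V) and Mg²⁺/Mg is oxidized (anode).
The standard potential is +0.76 − (−2.36) = +3.12 V and the balanced reaction transfers n = 2 electrons.
Balancing gives 2 Fe3+(aq) + Mg(s) → 2 Fe2+(aq) + Mg2+(aq); hence Q = ([Fe2+(aq)]^2·[Mg2+(aq)]) / [Fe3+(aq)]^2 = 4 (log Q = 0.602).
By the Nernst equation, E = +3.12 − (0.0592/2)·(0.602) = +3.102 V.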